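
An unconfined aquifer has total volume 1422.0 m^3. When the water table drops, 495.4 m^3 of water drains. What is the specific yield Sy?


Specific yield Sy = Volume drained / Total volume.
Sy = 495.4 / 1422.0
   = 0.3484.

0.3484


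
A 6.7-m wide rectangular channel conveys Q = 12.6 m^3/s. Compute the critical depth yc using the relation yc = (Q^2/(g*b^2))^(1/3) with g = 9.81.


Using yc = (Q^2 / (g * b^2))^(1/3):
Q^2 = 12.6^2 = 158.76.
g * b^2 = 9.81 * 6.7^2 = 9.81 * 44.89 = 440.37.
Q^2 / (g*b^2) = 158.76 / 440.37 = 0.3605.
yc = 0.3605^(1/3) = 0.7117 m.

0.7117


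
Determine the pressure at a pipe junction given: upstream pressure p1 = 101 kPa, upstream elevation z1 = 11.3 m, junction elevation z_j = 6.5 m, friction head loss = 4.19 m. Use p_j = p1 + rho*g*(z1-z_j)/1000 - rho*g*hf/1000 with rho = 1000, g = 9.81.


Junction pressure: p_j = p1 + rho*g*(z1 - z_j)/1000 - rho*g*hf/1000.
Elevation term = 1000*9.81*(11.3 - 6.5)/1000 = 47.088 kPa.
Friction term = 1000*9.81*4.19/1000 = 41.104 kPa.
p_j = 101 + 47.088 - 41.104 = 106.98 kPa.

106.98


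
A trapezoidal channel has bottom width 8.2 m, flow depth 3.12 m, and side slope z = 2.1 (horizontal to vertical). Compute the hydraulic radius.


For a trapezoidal section with side slope z:
A = (b + z*y)*y = (8.2 + 2.1*3.12)*3.12 = 46.026 m^2.
P = b + 2*y*sqrt(1 + z^2) = 8.2 + 2*3.12*sqrt(1 + 2.1^2) = 22.714 m.
R = A/P = 46.026 / 22.714 = 2.0263 m.

2.0263


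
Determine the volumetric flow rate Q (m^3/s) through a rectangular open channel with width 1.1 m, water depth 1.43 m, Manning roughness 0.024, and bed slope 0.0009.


For a rectangular channel, the cross-sectional area A = b * y = 1.1 * 1.43 = 1.57 m^2.
The wetted perimeter P = b + 2y = 1.1 + 2*1.43 = 3.96 m.
Hydraulic radius R = A/P = 1.57/3.96 = 0.3972 m.
Velocity V = (1/n)*R^(2/3)*S^(1/2) = (1/0.024)*0.3972^(2/3)*0.0009^(1/2) = 0.6755 m/s.
Discharge Q = A * V = 1.57 * 0.6755 = 1.062 m^3/s.

1.062


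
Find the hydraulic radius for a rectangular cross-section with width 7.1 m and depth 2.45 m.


For a rectangular section:
Flow area A = b * y = 7.1 * 2.45 = 17.39 m^2.
Wetted perimeter P = b + 2y = 7.1 + 2*2.45 = 12.0 m.
Hydraulic radius R = A/P = 17.39 / 12.0 = 1.4496 m.

1.4496


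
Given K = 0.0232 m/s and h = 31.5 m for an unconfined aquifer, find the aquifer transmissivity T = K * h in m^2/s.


Transmissivity is defined as T = K * h.
T = 0.0232 * 31.5
  = 0.7308 m^2/s.

0.7308


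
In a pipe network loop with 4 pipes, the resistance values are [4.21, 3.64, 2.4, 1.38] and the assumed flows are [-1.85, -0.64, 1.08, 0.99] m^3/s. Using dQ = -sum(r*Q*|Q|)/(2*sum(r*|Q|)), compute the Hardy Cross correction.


Numerator terms (r*Q*|Q|): 4.21*-1.85*|-1.85| = -14.4087; 3.64*-0.64*|-0.64| = -1.4909; 2.4*1.08*|1.08| = 2.7994; 1.38*0.99*|0.99| = 1.3525.
Sum of numerator = -11.7478.
Denominator terms (r*|Q|): 4.21*|-1.85| = 7.7885; 3.64*|-0.64| = 2.3296; 2.4*|1.08| = 2.592; 1.38*|0.99| = 1.3662.
2 * sum of denominator = 2 * 14.0763 = 28.1526.
dQ = --11.7478 / 28.1526 = 0.4173 m^3/s.

0.4173


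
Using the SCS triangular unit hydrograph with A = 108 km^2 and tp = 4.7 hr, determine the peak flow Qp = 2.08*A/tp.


SCS formula: Qp = 2.08 * A / tp.
Qp = 2.08 * 108 / 4.7
   = 224.64 / 4.7
   = 47.8 m^3/s per cm.

47.8


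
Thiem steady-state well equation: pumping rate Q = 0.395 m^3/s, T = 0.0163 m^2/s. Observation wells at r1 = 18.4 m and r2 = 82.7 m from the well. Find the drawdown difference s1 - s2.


Thiem equation: s1 - s2 = Q/(2*pi*T) * ln(r2/r1).
ln(r2/r1) = ln(82.7/18.4) = 1.5029.
Q/(2*pi*T) = 0.395 / (2*pi*0.0163) = 0.395 / 0.1024 = 3.8568.
s1 - s2 = 3.8568 * 1.5029 = 5.7963 m.

5.7963


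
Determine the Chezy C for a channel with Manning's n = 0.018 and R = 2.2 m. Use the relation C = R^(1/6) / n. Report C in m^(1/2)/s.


The Chezy coefficient relates to Manning's n through C = R^(1/6) / n.
R^(1/6) = 2.2^(1/6) = 1.140435.
C = 1.140435 / 0.018 = 63.36 m^(1/2)/s.

63.36


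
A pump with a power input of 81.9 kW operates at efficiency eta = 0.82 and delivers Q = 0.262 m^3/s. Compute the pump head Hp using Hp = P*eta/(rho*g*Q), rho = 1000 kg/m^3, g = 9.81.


Pump head formula: Hp = P * eta / (rho * g * Q).
Numerator: P * eta = 81.9 * 1000 * 0.82 = 67158.0 W.
Denominator: rho * g * Q = 1000 * 9.81 * 0.262 = 2570.22.
Hp = 67158.0 / 2570.22 = 26.13 m.

26.13


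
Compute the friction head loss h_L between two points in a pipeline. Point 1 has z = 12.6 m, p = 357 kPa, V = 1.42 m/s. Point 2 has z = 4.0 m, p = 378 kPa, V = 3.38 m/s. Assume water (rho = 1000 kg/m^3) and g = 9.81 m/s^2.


Total head at each section: H = z + p/(rho*g) + V^2/(2g).
H1 = 12.6 + 357*1000/(1000*9.81) + 1.42^2/(2*9.81)
   = 12.6 + 36.391 + 0.1028
   = 49.094 m.
H2 = 4.0 + 378*1000/(1000*9.81) + 3.38^2/(2*9.81)
   = 4.0 + 38.532 + 0.5823
   = 43.114 m.
h_L = H1 - H2 = 49.094 - 43.114 = 5.98 m.

5.98


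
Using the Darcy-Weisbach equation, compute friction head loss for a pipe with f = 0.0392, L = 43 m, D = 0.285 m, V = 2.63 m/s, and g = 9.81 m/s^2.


Darcy-Weisbach equation: h_f = f * (L/D) * V^2/(2g).
f * L/D = 0.0392 * 43/0.285 = 5.9144.
V^2/(2g) = 2.63^2 / (2*9.81) = 6.9169 / 19.62 = 0.3525 m.
h_f = 5.9144 * 0.3525 = 2.085 m.

2.085


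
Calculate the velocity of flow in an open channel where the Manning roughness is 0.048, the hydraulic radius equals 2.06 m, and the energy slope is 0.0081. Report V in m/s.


Manning's equation gives V = (1/n) * R^(2/3) * S^(1/2).
First, compute R^(2/3) = 2.06^(2/3) = 1.619.
Next, S^(1/2) = 0.0081^(1/2) = 0.09.
Then 1/n = 1/0.048 = 20.83.
V = 20.83 * 1.619 * 0.09 = 3.0356 m/s.

3.0356


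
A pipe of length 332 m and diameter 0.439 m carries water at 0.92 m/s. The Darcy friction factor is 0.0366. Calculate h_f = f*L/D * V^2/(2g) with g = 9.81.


Darcy-Weisbach equation: h_f = f * (L/D) * V^2/(2g).
f * L/D = 0.0366 * 332/0.439 = 27.6793.
V^2/(2g) = 0.92^2 / (2*9.81) = 0.8464 / 19.62 = 0.0431 m.
h_f = 27.6793 * 0.0431 = 1.194 m.

1.194


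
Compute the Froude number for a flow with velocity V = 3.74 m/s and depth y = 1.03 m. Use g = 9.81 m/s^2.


The Froude number is defined as Fr = V / sqrt(g*y).
g*y = 9.81 * 1.03 = 10.1043.
sqrt(g*y) = sqrt(10.1043) = 3.1787.
Fr = 3.74 / 3.1787 = 1.1766.

1.1766


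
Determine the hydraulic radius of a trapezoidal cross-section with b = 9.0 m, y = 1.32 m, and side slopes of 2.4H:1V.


For a trapezoidal section with side slope z:
A = (b + z*y)*y = (9.0 + 2.4*1.32)*1.32 = 16.062 m^2.
P = b + 2*y*sqrt(1 + z^2) = 9.0 + 2*1.32*sqrt(1 + 2.4^2) = 15.864 m.
R = A/P = 16.062 / 15.864 = 1.0125 m.

1.0125


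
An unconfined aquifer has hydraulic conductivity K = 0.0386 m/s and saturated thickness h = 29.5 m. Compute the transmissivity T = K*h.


Transmissivity is defined as T = K * h.
T = 0.0386 * 29.5
  = 1.1387 m^2/s.

1.1387


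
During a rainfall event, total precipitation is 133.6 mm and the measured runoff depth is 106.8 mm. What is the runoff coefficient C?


The runoff coefficient C = runoff depth / rainfall depth.
C = 106.8 / 133.6
  = 0.7994.

0.7994


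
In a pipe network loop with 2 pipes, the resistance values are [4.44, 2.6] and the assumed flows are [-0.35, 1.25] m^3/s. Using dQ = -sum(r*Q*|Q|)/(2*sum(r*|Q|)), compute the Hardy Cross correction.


Numerator terms (r*Q*|Q|): 4.44*-0.35*|-0.35| = -0.5439; 2.6*1.25*|1.25| = 4.0625.
Sum of numerator = 3.5186.
Denominator terms (r*|Q|): 4.44*|-0.35| = 1.554; 2.6*|1.25| = 3.25.
2 * sum of denominator = 2 * 4.804 = 9.608.
dQ = -3.5186 / 9.608 = -0.3662 m^3/s.

-0.3662


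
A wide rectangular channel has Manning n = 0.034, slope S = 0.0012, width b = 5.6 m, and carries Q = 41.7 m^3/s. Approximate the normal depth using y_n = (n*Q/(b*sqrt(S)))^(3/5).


We use the wide-channel approximation y_n = (n*Q/(b*sqrt(S)))^(3/5).
sqrt(S) = sqrt(0.0012) = 0.034641.
Numerator: n*Q = 0.034 * 41.7 = 1.4178.
Denominator: b*sqrt(S) = 5.6 * 0.034641 = 0.19399.
arg = 7.3086.
y_n = 7.3086^(3/5) = 3.2984 m.

3.2984


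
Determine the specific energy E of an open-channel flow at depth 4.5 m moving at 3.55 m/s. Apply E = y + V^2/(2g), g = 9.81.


Specific energy E = y + V^2/(2g).
Velocity head = V^2/(2g) = 3.55^2 / (2*9.81) = 12.6025 / 19.62 = 0.6423 m.
E = 4.5 + 0.6423 = 5.1423 m.

5.1423


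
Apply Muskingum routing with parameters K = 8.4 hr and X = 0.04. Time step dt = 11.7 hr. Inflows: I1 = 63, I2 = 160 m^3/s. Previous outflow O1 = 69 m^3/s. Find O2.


Muskingum coefficients:
denom = 2*K*(1-X) + dt = 2*8.4*(1-0.04) + 11.7 = 27.828.
C0 = (dt - 2*K*X)/denom = (11.7 - 2*8.4*0.04)/27.828 = 0.3963.
C1 = (dt + 2*K*X)/denom = (11.7 + 2*8.4*0.04)/27.828 = 0.4446.
C2 = (2*K*(1-X) - dt)/denom = 0.1591.
O2 = C0*I2 + C1*I1 + C2*O1
   = 0.3963*160 + 0.4446*63 + 0.1591*69
   = 102.39 m^3/s.

102.39


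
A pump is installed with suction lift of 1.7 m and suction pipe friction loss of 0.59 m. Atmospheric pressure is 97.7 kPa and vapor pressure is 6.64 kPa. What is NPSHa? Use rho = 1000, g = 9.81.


NPSHa = p_atm/(rho*g) - z_s - hf_s - p_vap/(rho*g).
p_atm/(rho*g) = 97.7*1000 / (1000*9.81) = 9.959 m.
p_vap/(rho*g) = 6.64*1000 / (1000*9.81) = 0.677 m.
NPSHa = 9.959 - 1.7 - 0.59 - 0.677
      = 6.99 m.

6.99


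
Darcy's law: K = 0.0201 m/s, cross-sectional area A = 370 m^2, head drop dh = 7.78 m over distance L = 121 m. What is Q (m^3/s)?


Darcy's law: Q = K * A * i, where i = dh/L.
Hydraulic gradient i = 7.78 / 121 = 0.064298.
Q = 0.0201 * 370 * 0.064298
  = 0.4782 m^3/s.

0.4782


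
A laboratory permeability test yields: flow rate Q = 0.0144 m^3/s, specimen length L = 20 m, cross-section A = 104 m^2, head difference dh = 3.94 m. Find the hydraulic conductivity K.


From K = Q*L / (A*dh):
Numerator: Q*L = 0.0144 * 20 = 0.288.
Denominator: A*dh = 104 * 3.94 = 409.76.
K = 0.288 / 409.76 = 0.000703 m/s.

0.000703


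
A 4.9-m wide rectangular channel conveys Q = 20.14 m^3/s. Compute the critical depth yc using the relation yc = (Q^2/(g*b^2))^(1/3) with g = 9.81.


Using yc = (Q^2 / (g * b^2))^(1/3):
Q^2 = 20.14^2 = 405.62.
g * b^2 = 9.81 * 4.9^2 = 9.81 * 24.01 = 235.54.
Q^2 / (g*b^2) = 405.62 / 235.54 = 1.7221.
yc = 1.7221^(1/3) = 1.1986 m.

1.1986


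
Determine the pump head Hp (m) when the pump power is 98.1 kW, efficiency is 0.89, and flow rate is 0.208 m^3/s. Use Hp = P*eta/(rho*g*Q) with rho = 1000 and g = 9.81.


Pump head formula: Hp = P * eta / (rho * g * Q).
Numerator: P * eta = 98.1 * 1000 * 0.89 = 87309.0 W.
Denominator: rho * g * Q = 1000 * 9.81 * 0.208 = 2040.48.
Hp = 87309.0 / 2040.48 = 42.79 m.

42.79


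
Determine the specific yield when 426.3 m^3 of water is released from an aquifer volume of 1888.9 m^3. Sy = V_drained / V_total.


Specific yield Sy = Volume drained / Total volume.
Sy = 426.3 / 1888.9
   = 0.2257.

0.2257


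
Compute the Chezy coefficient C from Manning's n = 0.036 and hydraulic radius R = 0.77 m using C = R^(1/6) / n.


The Chezy coefficient relates to Manning's n through C = R^(1/6) / n.
R^(1/6) = 0.77^(1/6) = 0.957374.
C = 0.957374 / 0.036 = 26.59 m^(1/2)/s.

26.59


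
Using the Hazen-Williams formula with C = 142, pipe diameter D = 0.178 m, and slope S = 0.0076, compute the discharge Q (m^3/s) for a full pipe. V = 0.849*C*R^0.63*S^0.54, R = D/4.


For a full circular pipe, R = D/4 = 0.178/4 = 0.0445 m.
V = 0.849 * 142 * 0.0445^0.63 * 0.0076^0.54
  = 0.849 * 142 * 0.140756 * 0.07172
  = 1.217 m/s.
Pipe area A = pi*D^2/4 = pi*0.178^2/4 = 0.0249 m^2.
Q = A * V = 0.0249 * 1.217 = 0.0303 m^3/s.

0.0303


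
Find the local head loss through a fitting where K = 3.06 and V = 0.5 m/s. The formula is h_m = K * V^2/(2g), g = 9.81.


Minor loss formula: h_m = K * V^2/(2g).
V^2 = 0.5^2 = 0.25.
V^2/(2g) = 0.25 / 19.62 = 0.0127 m.
h_m = 3.06 * 0.0127 = 0.039 m.

0.039


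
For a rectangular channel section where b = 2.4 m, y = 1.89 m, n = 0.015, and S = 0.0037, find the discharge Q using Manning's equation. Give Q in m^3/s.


For a rectangular channel, the cross-sectional area A = b * y = 2.4 * 1.89 = 4.54 m^2.
The wetted perimeter P = b + 2y = 2.4 + 2*1.89 = 6.18 m.
Hydraulic radius R = A/P = 4.54/6.18 = 0.734 m.
Velocity V = (1/n)*R^(2/3)*S^(1/2) = (1/0.015)*0.734^(2/3)*0.0037^(1/2) = 3.2996 m/s.
Discharge Q = A * V = 4.54 * 3.2996 = 14.967 m^3/s.

14.967


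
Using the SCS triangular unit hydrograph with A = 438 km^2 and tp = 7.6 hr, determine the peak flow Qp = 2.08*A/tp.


SCS formula: Qp = 2.08 * A / tp.
Qp = 2.08 * 438 / 7.6
   = 911.04 / 7.6
   = 119.87 m^3/s per cm.

119.87


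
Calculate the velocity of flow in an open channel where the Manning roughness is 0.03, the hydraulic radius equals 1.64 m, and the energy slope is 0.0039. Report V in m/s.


Manning's equation gives V = (1/n) * R^(2/3) * S^(1/2).
First, compute R^(2/3) = 1.64^(2/3) = 1.3907.
Next, S^(1/2) = 0.0039^(1/2) = 0.06245.
Then 1/n = 1/0.03 = 33.33.
V = 33.33 * 1.3907 * 0.06245 = 2.8949 m/s.

2.8949


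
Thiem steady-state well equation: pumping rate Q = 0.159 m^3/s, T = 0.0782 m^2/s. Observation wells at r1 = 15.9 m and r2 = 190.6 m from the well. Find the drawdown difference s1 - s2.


Thiem equation: s1 - s2 = Q/(2*pi*T) * ln(r2/r1).
ln(r2/r1) = ln(190.6/15.9) = 2.4839.
Q/(2*pi*T) = 0.159 / (2*pi*0.0782) = 0.159 / 0.4913 = 0.3236.
s1 - s2 = 0.3236 * 2.4839 = 0.8038 m.

0.8038


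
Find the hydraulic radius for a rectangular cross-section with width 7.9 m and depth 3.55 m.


For a rectangular section:
Flow area A = b * y = 7.9 * 3.55 = 28.04 m^2.
Wetted perimeter P = b + 2y = 7.9 + 2*3.55 = 15.0 m.
Hydraulic radius R = A/P = 28.04 / 15.0 = 1.8697 m.

1.8697


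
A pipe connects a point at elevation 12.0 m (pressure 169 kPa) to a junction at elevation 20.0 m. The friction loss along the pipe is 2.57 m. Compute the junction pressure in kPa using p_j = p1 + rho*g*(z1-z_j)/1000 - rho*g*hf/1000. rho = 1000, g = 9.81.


Junction pressure: p_j = p1 + rho*g*(z1 - z_j)/1000 - rho*g*hf/1000.
Elevation term = 1000*9.81*(12.0 - 20.0)/1000 = -78.48 kPa.
Friction term = 1000*9.81*2.57/1000 = 25.212 kPa.
p_j = 169 + -78.48 - 25.212 = 65.31 kPa.

65.31


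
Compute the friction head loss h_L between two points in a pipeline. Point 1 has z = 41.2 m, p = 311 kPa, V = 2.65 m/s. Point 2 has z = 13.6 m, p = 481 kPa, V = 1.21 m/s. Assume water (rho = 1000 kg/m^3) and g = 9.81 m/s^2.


Total head at each section: H = z + p/(rho*g) + V^2/(2g).
H1 = 41.2 + 311*1000/(1000*9.81) + 2.65^2/(2*9.81)
   = 41.2 + 31.702 + 0.3579
   = 73.26 m.
H2 = 13.6 + 481*1000/(1000*9.81) + 1.21^2/(2*9.81)
   = 13.6 + 49.032 + 0.0746
   = 62.706 m.
h_L = H1 - H2 = 73.26 - 62.706 = 10.554 m.

10.554


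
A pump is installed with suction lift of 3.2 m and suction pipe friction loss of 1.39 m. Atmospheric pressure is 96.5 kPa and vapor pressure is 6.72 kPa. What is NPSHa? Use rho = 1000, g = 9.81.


NPSHa = p_atm/(rho*g) - z_s - hf_s - p_vap/(rho*g).
p_atm/(rho*g) = 96.5*1000 / (1000*9.81) = 9.837 m.
p_vap/(rho*g) = 6.72*1000 / (1000*9.81) = 0.685 m.
NPSHa = 9.837 - 3.2 - 1.39 - 0.685
      = 4.56 m.

4.56


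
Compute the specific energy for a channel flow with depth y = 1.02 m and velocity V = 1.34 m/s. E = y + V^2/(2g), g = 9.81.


Specific energy E = y + V^2/(2g).
Velocity head = V^2/(2g) = 1.34^2 / (2*9.81) = 1.7956 / 19.62 = 0.0915 m.
E = 1.02 + 0.0915 = 1.1115 m.

1.1115


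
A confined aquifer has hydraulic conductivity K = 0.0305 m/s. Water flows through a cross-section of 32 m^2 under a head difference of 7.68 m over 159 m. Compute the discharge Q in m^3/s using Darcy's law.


Darcy's law: Q = K * A * i, where i = dh/L.
Hydraulic gradient i = 7.68 / 159 = 0.048302.
Q = 0.0305 * 32 * 0.048302
  = 0.0471 m^3/s.

0.0471


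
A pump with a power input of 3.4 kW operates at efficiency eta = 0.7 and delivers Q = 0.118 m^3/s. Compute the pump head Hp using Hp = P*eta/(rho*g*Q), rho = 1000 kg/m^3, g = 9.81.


Pump head formula: Hp = P * eta / (rho * g * Q).
Numerator: P * eta = 3.4 * 1000 * 0.7 = 2380.0 W.
Denominator: rho * g * Q = 1000 * 9.81 * 0.118 = 1157.58.
Hp = 2380.0 / 1157.58 = 2.06 m.

2.06


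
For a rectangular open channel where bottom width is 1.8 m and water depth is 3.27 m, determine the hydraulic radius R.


For a rectangular section:
Flow area A = b * y = 1.8 * 3.27 = 5.89 m^2.
Wetted perimeter P = b + 2y = 1.8 + 2*3.27 = 8.34 m.
Hydraulic radius R = A/P = 5.89 / 8.34 = 0.7058 m.

0.7058


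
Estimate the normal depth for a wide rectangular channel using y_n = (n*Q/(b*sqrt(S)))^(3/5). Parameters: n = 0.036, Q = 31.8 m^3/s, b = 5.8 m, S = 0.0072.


We use the wide-channel approximation y_n = (n*Q/(b*sqrt(S)))^(3/5).
sqrt(S) = sqrt(0.0072) = 0.084853.
Numerator: n*Q = 0.036 * 31.8 = 1.1448.
Denominator: b*sqrt(S) = 5.8 * 0.084853 = 0.492147.
arg = 2.3261.
y_n = 2.3261^(3/5) = 1.6595 m.

1.6595


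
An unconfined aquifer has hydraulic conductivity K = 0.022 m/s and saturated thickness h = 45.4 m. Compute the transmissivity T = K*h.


Transmissivity is defined as T = K * h.
T = 0.022 * 45.4
  = 0.9988 m^2/s.

0.9988


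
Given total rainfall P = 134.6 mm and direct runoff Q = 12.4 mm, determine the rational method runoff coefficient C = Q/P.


The runoff coefficient C = runoff depth / rainfall depth.
C = 12.4 / 134.6
  = 0.0921.

0.0921


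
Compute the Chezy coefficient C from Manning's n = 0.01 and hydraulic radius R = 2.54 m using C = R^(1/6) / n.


The Chezy coefficient relates to Manning's n through C = R^(1/6) / n.
R^(1/6) = 2.54^(1/6) = 1.168079.
C = 1.168079 / 0.01 = 116.81 m^(1/2)/s.

116.81


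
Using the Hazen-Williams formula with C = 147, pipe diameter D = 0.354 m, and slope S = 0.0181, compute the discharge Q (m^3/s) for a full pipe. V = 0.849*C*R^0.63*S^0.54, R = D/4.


For a full circular pipe, R = D/4 = 0.354/4 = 0.0885 m.
V = 0.849 * 147 * 0.0885^0.63 * 0.0181^0.54
  = 0.849 * 147 * 0.217057 * 0.11459
  = 3.1042 m/s.
Pipe area A = pi*D^2/4 = pi*0.354^2/4 = 0.0984 m^2.
Q = A * V = 0.0984 * 3.1042 = 0.3055 m^3/s.

0.3055


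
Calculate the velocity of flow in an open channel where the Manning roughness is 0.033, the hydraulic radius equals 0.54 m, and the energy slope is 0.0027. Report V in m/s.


Manning's equation gives V = (1/n) * R^(2/3) * S^(1/2).
First, compute R^(2/3) = 0.54^(2/3) = 0.6631.
Next, S^(1/2) = 0.0027^(1/2) = 0.051962.
Then 1/n = 1/0.033 = 30.3.
V = 30.3 * 0.6631 * 0.051962 = 1.0442 m/s.

1.0442


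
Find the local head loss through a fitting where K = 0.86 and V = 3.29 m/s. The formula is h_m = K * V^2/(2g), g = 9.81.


Minor loss formula: h_m = K * V^2/(2g).
V^2 = 3.29^2 = 10.8241.
V^2/(2g) = 10.8241 / 19.62 = 0.5517 m.
h_m = 0.86 * 0.5517 = 0.4745 m.

0.4745


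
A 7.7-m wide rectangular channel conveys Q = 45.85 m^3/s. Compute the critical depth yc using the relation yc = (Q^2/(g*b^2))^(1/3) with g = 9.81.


Using yc = (Q^2 / (g * b^2))^(1/3):
Q^2 = 45.85^2 = 2102.22.
g * b^2 = 9.81 * 7.7^2 = 9.81 * 59.29 = 581.63.
Q^2 / (g*b^2) = 2102.22 / 581.63 = 3.6144.
yc = 3.6144^(1/3) = 1.5347 m.

1.5347


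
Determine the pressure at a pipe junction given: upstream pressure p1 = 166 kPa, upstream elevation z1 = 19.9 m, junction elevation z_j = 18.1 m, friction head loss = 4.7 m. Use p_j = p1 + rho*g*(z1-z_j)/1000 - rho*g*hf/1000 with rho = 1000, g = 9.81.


Junction pressure: p_j = p1 + rho*g*(z1 - z_j)/1000 - rho*g*hf/1000.
Elevation term = 1000*9.81*(19.9 - 18.1)/1000 = 17.658 kPa.
Friction term = 1000*9.81*4.7/1000 = 46.107 kPa.
p_j = 166 + 17.658 - 46.107 = 137.55 kPa.

137.55


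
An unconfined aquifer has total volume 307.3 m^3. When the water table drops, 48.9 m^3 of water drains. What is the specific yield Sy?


Specific yield Sy = Volume drained / Total volume.
Sy = 48.9 / 307.3
   = 0.1591.

0.1591


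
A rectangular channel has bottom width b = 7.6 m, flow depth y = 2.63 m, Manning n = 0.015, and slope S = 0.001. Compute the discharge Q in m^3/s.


For a rectangular channel, the cross-sectional area A = b * y = 7.6 * 2.63 = 19.99 m^2.
The wetted perimeter P = b + 2y = 7.6 + 2*2.63 = 12.86 m.
Hydraulic radius R = A/P = 19.99/12.86 = 1.5543 m.
Velocity V = (1/n)*R^(2/3)*S^(1/2) = (1/0.015)*1.5543^(2/3)*0.001^(1/2) = 2.8287 m/s.
Discharge Q = A * V = 19.99 * 2.8287 = 56.541 m^3/s.

56.541


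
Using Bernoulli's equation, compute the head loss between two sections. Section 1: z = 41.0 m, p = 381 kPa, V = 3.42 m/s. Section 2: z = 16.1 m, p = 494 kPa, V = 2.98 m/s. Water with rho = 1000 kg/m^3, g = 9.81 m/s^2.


Total head at each section: H = z + p/(rho*g) + V^2/(2g).
H1 = 41.0 + 381*1000/(1000*9.81) + 3.42^2/(2*9.81)
   = 41.0 + 38.838 + 0.5961
   = 80.434 m.
H2 = 16.1 + 494*1000/(1000*9.81) + 2.98^2/(2*9.81)
   = 16.1 + 50.357 + 0.4526
   = 66.909 m.
h_L = H1 - H2 = 80.434 - 66.909 = 13.525 m.

13.525


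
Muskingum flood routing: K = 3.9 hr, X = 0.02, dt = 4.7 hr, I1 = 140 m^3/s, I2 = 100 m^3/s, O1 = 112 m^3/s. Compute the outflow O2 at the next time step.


Muskingum coefficients:
denom = 2*K*(1-X) + dt = 2*3.9*(1-0.02) + 4.7 = 12.344.
C0 = (dt - 2*K*X)/denom = (4.7 - 2*3.9*0.02)/12.344 = 0.3681.
C1 = (dt + 2*K*X)/denom = (4.7 + 2*3.9*0.02)/12.344 = 0.3934.
C2 = (2*K*(1-X) - dt)/denom = 0.2385.
O2 = C0*I2 + C1*I1 + C2*O1
   = 0.3681*100 + 0.3934*140 + 0.2385*112
   = 118.6 m^3/s.

118.6


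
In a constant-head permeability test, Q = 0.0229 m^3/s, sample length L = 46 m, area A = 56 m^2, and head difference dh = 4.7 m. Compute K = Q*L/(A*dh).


From K = Q*L / (A*dh):
Numerator: Q*L = 0.0229 * 46 = 1.0534.
Denominator: A*dh = 56 * 4.7 = 263.2.
K = 1.0534 / 263.2 = 0.004002 m/s.

0.004002


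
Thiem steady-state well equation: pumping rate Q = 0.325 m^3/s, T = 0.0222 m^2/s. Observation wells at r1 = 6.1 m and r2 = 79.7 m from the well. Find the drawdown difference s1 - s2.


Thiem equation: s1 - s2 = Q/(2*pi*T) * ln(r2/r1).
ln(r2/r1) = ln(79.7/6.1) = 2.57.
Q/(2*pi*T) = 0.325 / (2*pi*0.0222) = 0.325 / 0.1395 = 2.33.
s1 - s2 = 2.33 * 2.57 = 5.988 m.

5.988


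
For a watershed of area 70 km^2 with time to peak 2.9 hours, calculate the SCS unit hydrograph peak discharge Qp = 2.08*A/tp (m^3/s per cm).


SCS formula: Qp = 2.08 * A / tp.
Qp = 2.08 * 70 / 2.9
   = 145.6 / 2.9
   = 50.21 m^3/s per cm.

50.21


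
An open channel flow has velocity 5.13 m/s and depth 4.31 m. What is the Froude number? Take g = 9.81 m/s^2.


The Froude number is defined as Fr = V / sqrt(g*y).
g*y = 9.81 * 4.31 = 42.2811.
sqrt(g*y) = sqrt(42.2811) = 6.5024.
Fr = 5.13 / 6.5024 = 0.7889.

0.7889


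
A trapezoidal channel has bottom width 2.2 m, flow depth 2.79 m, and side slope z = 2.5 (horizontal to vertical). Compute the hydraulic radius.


For a trapezoidal section with side slope z:
A = (b + z*y)*y = (2.2 + 2.5*2.79)*2.79 = 25.598 m^2.
P = b + 2*y*sqrt(1 + z^2) = 2.2 + 2*2.79*sqrt(1 + 2.5^2) = 17.225 m.
R = A/P = 25.598 / 17.225 = 1.4861 m.

1.4861


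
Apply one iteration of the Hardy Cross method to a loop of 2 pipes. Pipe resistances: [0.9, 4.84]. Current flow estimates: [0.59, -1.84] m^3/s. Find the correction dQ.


Numerator terms (r*Q*|Q|): 0.9*0.59*|0.59| = 0.3133; 4.84*-1.84*|-1.84| = -16.3863.
Sum of numerator = -16.073.
Denominator terms (r*|Q|): 0.9*|0.59| = 0.531; 4.84*|-1.84| = 8.9056.
2 * sum of denominator = 2 * 9.4366 = 18.8732.
dQ = --16.073 / 18.8732 = 0.8516 m^3/s.

0.8516


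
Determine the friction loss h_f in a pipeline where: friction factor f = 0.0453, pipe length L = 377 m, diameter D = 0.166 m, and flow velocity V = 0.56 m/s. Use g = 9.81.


Darcy-Weisbach equation: h_f = f * (L/D) * V^2/(2g).
f * L/D = 0.0453 * 377/0.166 = 102.8801.
V^2/(2g) = 0.56^2 / (2*9.81) = 0.3136 / 19.62 = 0.016 m.
h_f = 102.8801 * 0.016 = 1.644 m.

1.644


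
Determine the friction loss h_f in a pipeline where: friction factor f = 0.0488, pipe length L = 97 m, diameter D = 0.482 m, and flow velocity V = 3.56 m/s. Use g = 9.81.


Darcy-Weisbach equation: h_f = f * (L/D) * V^2/(2g).
f * L/D = 0.0488 * 97/0.482 = 9.8207.
V^2/(2g) = 3.56^2 / (2*9.81) = 12.6736 / 19.62 = 0.646 m.
h_f = 9.8207 * 0.646 = 6.344 m.

6.344


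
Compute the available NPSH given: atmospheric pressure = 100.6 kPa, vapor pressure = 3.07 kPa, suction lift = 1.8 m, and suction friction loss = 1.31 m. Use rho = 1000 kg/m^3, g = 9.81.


NPSHa = p_atm/(rho*g) - z_s - hf_s - p_vap/(rho*g).
p_atm/(rho*g) = 100.6*1000 / (1000*9.81) = 10.255 m.
p_vap/(rho*g) = 3.07*1000 / (1000*9.81) = 0.313 m.
NPSHa = 10.255 - 1.8 - 1.31 - 0.313
      = 6.83 m.

6.83


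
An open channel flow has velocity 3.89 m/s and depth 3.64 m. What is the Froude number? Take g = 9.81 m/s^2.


The Froude number is defined as Fr = V / sqrt(g*y).
g*y = 9.81 * 3.64 = 35.7084.
sqrt(g*y) = sqrt(35.7084) = 5.9757.
Fr = 3.89 / 5.9757 = 0.651.

0.651


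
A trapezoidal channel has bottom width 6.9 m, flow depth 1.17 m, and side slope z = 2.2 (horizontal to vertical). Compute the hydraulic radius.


For a trapezoidal section with side slope z:
A = (b + z*y)*y = (6.9 + 2.2*1.17)*1.17 = 11.085 m^2.
P = b + 2*y*sqrt(1 + z^2) = 6.9 + 2*1.17*sqrt(1 + 2.2^2) = 12.555 m.
R = A/P = 11.085 / 12.555 = 0.8829 m.

0.8829


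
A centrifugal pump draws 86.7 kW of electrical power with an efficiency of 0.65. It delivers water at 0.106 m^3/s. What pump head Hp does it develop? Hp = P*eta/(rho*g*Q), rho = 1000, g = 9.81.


Pump head formula: Hp = P * eta / (rho * g * Q).
Numerator: P * eta = 86.7 * 1000 * 0.65 = 56355.0 W.
Denominator: rho * g * Q = 1000 * 9.81 * 0.106 = 1039.86.
Hp = 56355.0 / 1039.86 = 54.19 m.

54.19


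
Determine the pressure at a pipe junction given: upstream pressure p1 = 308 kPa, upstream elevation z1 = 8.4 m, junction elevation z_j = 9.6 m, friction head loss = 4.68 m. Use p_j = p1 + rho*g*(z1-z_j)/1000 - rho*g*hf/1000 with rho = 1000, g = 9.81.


Junction pressure: p_j = p1 + rho*g*(z1 - z_j)/1000 - rho*g*hf/1000.
Elevation term = 1000*9.81*(8.4 - 9.6)/1000 = -11.772 kPa.
Friction term = 1000*9.81*4.68/1000 = 45.911 kPa.
p_j = 308 + -11.772 - 45.911 = 250.32 kPa.

250.32


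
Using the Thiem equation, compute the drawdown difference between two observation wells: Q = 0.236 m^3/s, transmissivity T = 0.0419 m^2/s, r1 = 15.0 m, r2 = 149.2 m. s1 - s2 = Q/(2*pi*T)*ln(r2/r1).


Thiem equation: s1 - s2 = Q/(2*pi*T) * ln(r2/r1).
ln(r2/r1) = ln(149.2/15.0) = 2.2972.
Q/(2*pi*T) = 0.236 / (2*pi*0.0419) = 0.236 / 0.2633 = 0.8964.
s1 - s2 = 0.8964 * 2.2972 = 2.0593 m.

2.0593


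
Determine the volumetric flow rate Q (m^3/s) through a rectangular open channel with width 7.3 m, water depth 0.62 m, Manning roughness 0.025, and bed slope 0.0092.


For a rectangular channel, the cross-sectional area A = b * y = 7.3 * 0.62 = 4.53 m^2.
The wetted perimeter P = b + 2y = 7.3 + 2*0.62 = 8.54 m.
Hydraulic radius R = A/P = 4.53/8.54 = 0.53 m.
Velocity V = (1/n)*R^(2/3)*S^(1/2) = (1/0.025)*0.53^(2/3)*0.0092^(1/2) = 2.5126 m/s.
Discharge Q = A * V = 4.53 * 2.5126 = 11.372 m^3/s.

11.372


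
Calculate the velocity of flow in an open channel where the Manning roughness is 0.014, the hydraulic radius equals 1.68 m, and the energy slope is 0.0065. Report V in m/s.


Manning's equation gives V = (1/n) * R^(2/3) * S^(1/2).
First, compute R^(2/3) = 1.68^(2/3) = 1.4132.
Next, S^(1/2) = 0.0065^(1/2) = 0.080623.
Then 1/n = 1/0.014 = 71.43.
V = 71.43 * 1.4132 * 0.080623 = 8.1383 m/s.

8.1383


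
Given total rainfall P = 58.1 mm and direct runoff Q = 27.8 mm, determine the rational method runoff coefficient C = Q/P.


The runoff coefficient C = runoff depth / rainfall depth.
C = 27.8 / 58.1
  = 0.4785.

0.4785


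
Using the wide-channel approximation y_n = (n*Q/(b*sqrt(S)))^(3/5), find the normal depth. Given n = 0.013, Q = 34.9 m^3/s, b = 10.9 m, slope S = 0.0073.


We use the wide-channel approximation y_n = (n*Q/(b*sqrt(S)))^(3/5).
sqrt(S) = sqrt(0.0073) = 0.08544.
Numerator: n*Q = 0.013 * 34.9 = 0.4537.
Denominator: b*sqrt(S) = 10.9 * 0.08544 = 0.931296.
arg = 0.4872.
y_n = 0.4872^(3/5) = 0.6495 m.

0.6495


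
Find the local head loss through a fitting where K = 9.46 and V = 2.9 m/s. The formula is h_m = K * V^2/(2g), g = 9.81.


Minor loss formula: h_m = K * V^2/(2g).
V^2 = 2.9^2 = 8.41.
V^2/(2g) = 8.41 / 19.62 = 0.4286 m.
h_m = 9.46 * 0.4286 = 4.055 m.

4.055


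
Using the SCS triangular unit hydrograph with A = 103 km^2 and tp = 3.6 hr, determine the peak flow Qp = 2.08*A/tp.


SCS formula: Qp = 2.08 * A / tp.
Qp = 2.08 * 103 / 3.6
   = 214.24 / 3.6
   = 59.51 m^3/s per cm.

59.51


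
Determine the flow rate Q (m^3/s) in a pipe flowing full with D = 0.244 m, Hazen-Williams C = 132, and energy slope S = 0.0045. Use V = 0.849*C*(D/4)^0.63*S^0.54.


For a full circular pipe, R = D/4 = 0.244/4 = 0.061 m.
V = 0.849 * 132 * 0.061^0.63 * 0.0045^0.54
  = 0.849 * 132 * 0.171695 * 0.054042
  = 1.0399 m/s.
Pipe area A = pi*D^2/4 = pi*0.244^2/4 = 0.0468 m^2.
Q = A * V = 0.0468 * 1.0399 = 0.0486 m^3/s.

0.0486


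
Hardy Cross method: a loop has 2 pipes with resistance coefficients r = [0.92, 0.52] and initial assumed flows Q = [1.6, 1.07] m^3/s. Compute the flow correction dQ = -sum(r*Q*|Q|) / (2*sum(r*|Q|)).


Numerator terms (r*Q*|Q|): 0.92*1.6*|1.6| = 2.3552; 0.52*1.07*|1.07| = 0.5953.
Sum of numerator = 2.9505.
Denominator terms (r*|Q|): 0.92*|1.6| = 1.472; 0.52*|1.07| = 0.5564.
2 * sum of denominator = 2 * 2.0284 = 4.0568.
dQ = -2.9505 / 4.0568 = -0.7273 m^3/s.

-0.7273


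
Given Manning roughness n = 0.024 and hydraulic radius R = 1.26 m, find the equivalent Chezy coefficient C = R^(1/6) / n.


The Chezy coefficient relates to Manning's n through C = R^(1/6) / n.
R^(1/6) = 1.26^(1/6) = 1.03927.
C = 1.03927 / 0.024 = 43.3 m^(1/2)/s.

43.3


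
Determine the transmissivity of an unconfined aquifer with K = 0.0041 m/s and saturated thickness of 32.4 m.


Transmissivity is defined as T = K * h.
T = 0.0041 * 32.4
  = 0.1328 m^2/s.

0.1328


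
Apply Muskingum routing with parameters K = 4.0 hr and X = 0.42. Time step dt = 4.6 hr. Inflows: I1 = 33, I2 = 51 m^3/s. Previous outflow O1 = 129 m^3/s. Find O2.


Muskingum coefficients:
denom = 2*K*(1-X) + dt = 2*4.0*(1-0.42) + 4.6 = 9.24.
C0 = (dt - 2*K*X)/denom = (4.6 - 2*4.0*0.42)/9.24 = 0.1342.
C1 = (dt + 2*K*X)/denom = (4.6 + 2*4.0*0.42)/9.24 = 0.8615.
C2 = (2*K*(1-X) - dt)/denom = 0.0043.
O2 = C0*I2 + C1*I1 + C2*O1
   = 0.1342*51 + 0.8615*33 + 0.0043*129
   = 35.83 m^3/s.

35.83


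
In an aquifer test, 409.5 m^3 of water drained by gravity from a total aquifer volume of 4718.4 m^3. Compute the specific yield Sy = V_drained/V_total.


Specific yield Sy = Volume drained / Total volume.
Sy = 409.5 / 4718.4
   = 0.0868.

0.0868


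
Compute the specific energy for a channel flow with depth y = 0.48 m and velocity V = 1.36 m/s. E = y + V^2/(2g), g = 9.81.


Specific energy E = y + V^2/(2g).
Velocity head = V^2/(2g) = 1.36^2 / (2*9.81) = 1.8496 / 19.62 = 0.0943 m.
E = 0.48 + 0.0943 = 0.5743 m.

0.5743


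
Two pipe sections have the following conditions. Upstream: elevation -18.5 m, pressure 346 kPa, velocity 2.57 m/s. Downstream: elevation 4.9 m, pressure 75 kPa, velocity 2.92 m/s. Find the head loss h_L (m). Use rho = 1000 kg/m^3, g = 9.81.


Total head at each section: H = z + p/(rho*g) + V^2/(2g).
H1 = -18.5 + 346*1000/(1000*9.81) + 2.57^2/(2*9.81)
   = -18.5 + 35.27 + 0.3366
   = 17.107 m.
H2 = 4.9 + 75*1000/(1000*9.81) + 2.92^2/(2*9.81)
   = 4.9 + 7.645 + 0.4346
   = 12.98 m.
h_L = H1 - H2 = 17.107 - 12.98 = 4.127 m.

4.127


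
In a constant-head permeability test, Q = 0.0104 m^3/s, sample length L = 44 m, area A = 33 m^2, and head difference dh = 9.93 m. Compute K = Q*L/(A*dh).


From K = Q*L / (A*dh):
Numerator: Q*L = 0.0104 * 44 = 0.4576.
Denominator: A*dh = 33 * 9.93 = 327.69.
K = 0.4576 / 327.69 = 0.001396 m/s.

0.001396


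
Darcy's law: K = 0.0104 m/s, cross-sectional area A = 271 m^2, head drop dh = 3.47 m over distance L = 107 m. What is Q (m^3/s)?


Darcy's law: Q = K * A * i, where i = dh/L.
Hydraulic gradient i = 3.47 / 107 = 0.03243.
Q = 0.0104 * 271 * 0.03243
  = 0.0914 m^3/s.

0.0914


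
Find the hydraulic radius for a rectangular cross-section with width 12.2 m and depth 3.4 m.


For a rectangular section:
Flow area A = b * y = 12.2 * 3.4 = 41.48 m^2.
Wetted perimeter P = b + 2y = 12.2 + 2*3.4 = 19.0 m.
Hydraulic radius R = A/P = 41.48 / 19.0 = 2.1832 m.

2.1832


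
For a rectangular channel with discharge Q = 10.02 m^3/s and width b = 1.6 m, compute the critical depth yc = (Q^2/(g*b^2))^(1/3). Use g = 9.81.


Using yc = (Q^2 / (g * b^2))^(1/3):
Q^2 = 10.02^2 = 100.4.
g * b^2 = 9.81 * 1.6^2 = 9.81 * 2.56 = 25.11.
Q^2 / (g*b^2) = 100.4 / 25.11 = 3.9984.
yc = 3.9984^(1/3) = 1.5871 m.

1.5871


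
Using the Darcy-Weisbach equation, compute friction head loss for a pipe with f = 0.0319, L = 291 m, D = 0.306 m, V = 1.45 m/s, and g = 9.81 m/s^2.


Darcy-Weisbach equation: h_f = f * (L/D) * V^2/(2g).
f * L/D = 0.0319 * 291/0.306 = 30.3363.
V^2/(2g) = 1.45^2 / (2*9.81) = 2.1025 / 19.62 = 0.1072 m.
h_f = 30.3363 * 0.1072 = 3.251 m.

3.251


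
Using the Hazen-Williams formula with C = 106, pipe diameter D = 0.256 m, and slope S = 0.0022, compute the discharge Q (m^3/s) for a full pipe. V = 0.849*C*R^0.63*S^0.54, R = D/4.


For a full circular pipe, R = D/4 = 0.256/4 = 0.064 m.
V = 0.849 * 106 * 0.064^0.63 * 0.0022^0.54
  = 0.849 * 106 * 0.176967 * 0.03672
  = 0.5848 m/s.
Pipe area A = pi*D^2/4 = pi*0.256^2/4 = 0.0515 m^2.
Q = A * V = 0.0515 * 0.5848 = 0.0301 m^3/s.

0.0301


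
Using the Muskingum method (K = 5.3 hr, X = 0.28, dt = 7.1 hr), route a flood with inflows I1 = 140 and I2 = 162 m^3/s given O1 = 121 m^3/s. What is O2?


Muskingum coefficients:
denom = 2*K*(1-X) + dt = 2*5.3*(1-0.28) + 7.1 = 14.732.
C0 = (dt - 2*K*X)/denom = (7.1 - 2*5.3*0.28)/14.732 = 0.2805.
C1 = (dt + 2*K*X)/denom = (7.1 + 2*5.3*0.28)/14.732 = 0.6834.
C2 = (2*K*(1-X) - dt)/denom = 0.0361.
O2 = C0*I2 + C1*I1 + C2*O1
   = 0.2805*162 + 0.6834*140 + 0.0361*121
   = 145.48 m^3/s.

145.48


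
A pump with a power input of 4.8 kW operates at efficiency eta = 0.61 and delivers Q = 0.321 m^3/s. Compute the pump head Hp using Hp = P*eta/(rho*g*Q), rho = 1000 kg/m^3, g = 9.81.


Pump head formula: Hp = P * eta / (rho * g * Q).
Numerator: P * eta = 4.8 * 1000 * 0.61 = 2928.0 W.
Denominator: rho * g * Q = 1000 * 9.81 * 0.321 = 3149.01.
Hp = 2928.0 / 3149.01 = 0.93 m.

0.93


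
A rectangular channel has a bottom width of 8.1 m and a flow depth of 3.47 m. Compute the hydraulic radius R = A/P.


For a rectangular section:
Flow area A = b * y = 8.1 * 3.47 = 28.11 m^2.
Wetted perimeter P = b + 2y = 8.1 + 2*3.47 = 15.04 m.
Hydraulic radius R = A/P = 28.11 / 15.04 = 1.8688 m.

1.8688


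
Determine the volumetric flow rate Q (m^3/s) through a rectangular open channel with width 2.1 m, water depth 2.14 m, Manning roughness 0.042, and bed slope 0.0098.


For a rectangular channel, the cross-sectional area A = b * y = 2.1 * 2.14 = 4.49 m^2.
The wetted perimeter P = b + 2y = 2.1 + 2*2.14 = 6.38 m.
Hydraulic radius R = A/P = 4.49/6.38 = 0.7044 m.
Velocity V = (1/n)*R^(2/3)*S^(1/2) = (1/0.042)*0.7044^(2/3)*0.0098^(1/2) = 1.866 m/s.
Discharge Q = A * V = 4.49 * 1.866 = 8.386 m^3/s.

8.386


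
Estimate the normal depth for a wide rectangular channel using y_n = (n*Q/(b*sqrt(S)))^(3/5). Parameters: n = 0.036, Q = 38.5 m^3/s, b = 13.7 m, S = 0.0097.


We use the wide-channel approximation y_n = (n*Q/(b*sqrt(S)))^(3/5).
sqrt(S) = sqrt(0.0097) = 0.098489.
Numerator: n*Q = 0.036 * 38.5 = 1.386.
Denominator: b*sqrt(S) = 13.7 * 0.098489 = 1.349299.
arg = 1.0272.
y_n = 1.0272^(3/5) = 1.0162 m.

1.0162


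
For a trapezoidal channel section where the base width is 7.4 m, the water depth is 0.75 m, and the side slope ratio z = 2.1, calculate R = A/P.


For a trapezoidal section with side slope z:
A = (b + z*y)*y = (7.4 + 2.1*0.75)*0.75 = 6.731 m^2.
P = b + 2*y*sqrt(1 + z^2) = 7.4 + 2*0.75*sqrt(1 + 2.1^2) = 10.889 m.
R = A/P = 6.731 / 10.889 = 0.6182 m.

0.6182


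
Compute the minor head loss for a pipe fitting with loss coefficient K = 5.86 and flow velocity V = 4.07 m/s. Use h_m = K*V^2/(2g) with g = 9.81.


Minor loss formula: h_m = K * V^2/(2g).
V^2 = 4.07^2 = 16.5649.
V^2/(2g) = 16.5649 / 19.62 = 0.8443 m.
h_m = 5.86 * 0.8443 = 4.9475 m.

4.9475


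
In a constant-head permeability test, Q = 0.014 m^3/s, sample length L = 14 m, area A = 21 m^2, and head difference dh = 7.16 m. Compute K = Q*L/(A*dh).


From K = Q*L / (A*dh):
Numerator: Q*L = 0.014 * 14 = 0.196.
Denominator: A*dh = 21 * 7.16 = 150.36.
K = 0.196 / 150.36 = 0.001304 m/s.

0.001304


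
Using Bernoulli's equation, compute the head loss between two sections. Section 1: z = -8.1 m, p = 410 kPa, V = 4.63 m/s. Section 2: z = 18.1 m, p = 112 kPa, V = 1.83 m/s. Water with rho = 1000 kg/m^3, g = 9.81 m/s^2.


Total head at each section: H = z + p/(rho*g) + V^2/(2g).
H1 = -8.1 + 410*1000/(1000*9.81) + 4.63^2/(2*9.81)
   = -8.1 + 41.794 + 1.0926
   = 34.787 m.
H2 = 18.1 + 112*1000/(1000*9.81) + 1.83^2/(2*9.81)
   = 18.1 + 11.417 + 0.1707
   = 29.688 m.
h_L = H1 - H2 = 34.787 - 29.688 = 5.099 m.

5.099


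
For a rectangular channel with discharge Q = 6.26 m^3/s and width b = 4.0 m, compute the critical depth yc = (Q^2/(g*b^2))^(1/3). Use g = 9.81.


Using yc = (Q^2 / (g * b^2))^(1/3):
Q^2 = 6.26^2 = 39.19.
g * b^2 = 9.81 * 4.0^2 = 9.81 * 16.0 = 156.96.
Q^2 / (g*b^2) = 39.19 / 156.96 = 0.2497.
yc = 0.2497^(1/3) = 0.6297 m.

0.6297


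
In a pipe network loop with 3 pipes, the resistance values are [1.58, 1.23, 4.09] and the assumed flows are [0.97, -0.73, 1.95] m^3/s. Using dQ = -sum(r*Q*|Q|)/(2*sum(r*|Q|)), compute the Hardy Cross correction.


Numerator terms (r*Q*|Q|): 1.58*0.97*|0.97| = 1.4866; 1.23*-0.73*|-0.73| = -0.6555; 4.09*1.95*|1.95| = 15.5522.
Sum of numerator = 16.3834.
Denominator terms (r*|Q|): 1.58*|0.97| = 1.5326; 1.23*|-0.73| = 0.8979; 4.09*|1.95| = 7.9755.
2 * sum of denominator = 2 * 10.406 = 20.812.
dQ = -16.3834 / 20.812 = -0.7872 m^3/s.

-0.7872


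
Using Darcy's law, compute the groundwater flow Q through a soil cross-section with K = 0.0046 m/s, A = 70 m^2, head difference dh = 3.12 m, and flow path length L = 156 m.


Darcy's law: Q = K * A * i, where i = dh/L.
Hydraulic gradient i = 3.12 / 156 = 0.02.
Q = 0.0046 * 70 * 0.02
  = 0.0064 m^3/s.

0.0064


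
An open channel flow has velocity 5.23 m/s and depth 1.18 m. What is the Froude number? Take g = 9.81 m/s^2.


The Froude number is defined as Fr = V / sqrt(g*y).
g*y = 9.81 * 1.18 = 11.5758.
sqrt(g*y) = sqrt(11.5758) = 3.4023.
Fr = 5.23 / 3.4023 = 1.5372.

1.5372


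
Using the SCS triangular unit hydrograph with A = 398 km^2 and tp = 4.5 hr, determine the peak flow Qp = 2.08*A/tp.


SCS formula: Qp = 2.08 * A / tp.
Qp = 2.08 * 398 / 4.5
   = 827.84 / 4.5
   = 183.96 m^3/s per cm.

183.96


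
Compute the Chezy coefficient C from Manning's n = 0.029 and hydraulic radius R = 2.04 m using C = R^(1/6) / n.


The Chezy coefficient relates to Manning's n through C = R^(1/6) / n.
R^(1/6) = 2.04^(1/6) = 1.126173.
C = 1.126173 / 0.029 = 38.83 m^(1/2)/s.

38.83


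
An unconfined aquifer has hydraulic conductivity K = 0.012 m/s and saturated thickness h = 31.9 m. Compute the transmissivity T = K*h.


Transmissivity is defined as T = K * h.
T = 0.012 * 31.9
  = 0.3828 m^2/s.

0.3828


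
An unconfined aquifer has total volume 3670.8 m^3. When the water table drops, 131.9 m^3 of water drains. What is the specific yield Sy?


Specific yield Sy = Volume drained / Total volume.
Sy = 131.9 / 3670.8
   = 0.0359.

0.0359


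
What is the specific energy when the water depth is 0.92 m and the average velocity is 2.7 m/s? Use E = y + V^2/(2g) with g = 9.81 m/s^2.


Specific energy E = y + V^2/(2g).
Velocity head = V^2/(2g) = 2.7^2 / (2*9.81) = 7.29 / 19.62 = 0.3716 m.
E = 0.92 + 0.3716 = 1.2916 m.

1.2916


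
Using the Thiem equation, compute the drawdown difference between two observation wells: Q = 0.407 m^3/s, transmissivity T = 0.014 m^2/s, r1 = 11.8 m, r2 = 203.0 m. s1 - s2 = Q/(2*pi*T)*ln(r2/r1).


Thiem equation: s1 - s2 = Q/(2*pi*T) * ln(r2/r1).
ln(r2/r1) = ln(203.0/11.8) = 2.8451.
Q/(2*pi*T) = 0.407 / (2*pi*0.014) = 0.407 / 0.088 = 4.6269.
s1 - s2 = 4.6269 * 2.8451 = 13.1639 m.

13.1639
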